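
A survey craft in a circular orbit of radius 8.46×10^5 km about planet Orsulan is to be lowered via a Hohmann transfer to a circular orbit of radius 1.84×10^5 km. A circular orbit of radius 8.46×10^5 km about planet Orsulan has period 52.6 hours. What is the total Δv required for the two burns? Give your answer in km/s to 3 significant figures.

From Kepler's third law T² = 4π²r³/μ at r = 8.46×10^5 km, T = 52.6 hours = 52.6 × 3600 s = 1.8936×10^5 s: μ = 4π²r³/T² = 6.66645×10^8 km³/s².
Transfer-ellipse semi-major axis a_t = (r₁ + r₂)/2 = (8.460×10^5 + 1.840×10^5)/2 = 5.150×10^5 km.
Circular speed at r₁: v₁ = √(μ/r₁) = √(6.66645×10^8/8.460×10^5) = 28.07 km/s.
Transfer-orbit speed at r₁ (vis-viva): v_a = √[μ(2/r₁ − 1/a_t)] = 16.78 km/s.
First burn Δv₁ = |v_a − v₁| = 11.29 km/s.
At r₂, v₂ = √(μ/r₂) = 60.19 km/s.
Transfer-orbit speed at r₂: v_p = √[μ(2/r₂ − 1/a_t)] = 77.15 km/s.
Second burn Δv₂ = |v₂ − v_p| = 16.96 km/s.
Δv = Δv₁ + Δv₂ = 11.29 + 16.96 = 28.25 km/s.

Δv = 28.2 km/s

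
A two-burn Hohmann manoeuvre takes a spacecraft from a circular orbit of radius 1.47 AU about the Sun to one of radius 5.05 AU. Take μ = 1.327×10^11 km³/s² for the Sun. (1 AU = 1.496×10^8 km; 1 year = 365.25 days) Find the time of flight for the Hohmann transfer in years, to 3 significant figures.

t = 2.94 years

In km: r₁ = 1.47 × 1.496×10^8 = 2.19912×10^8 km; r₂ = 5.05 × 1.496×10^8 = 7.5548×10^8 km.
Transfer-ellipse semi-major axis a_t = (r₁ + r₂)/2 = (2.19912×10^8 + 7.5548×10^8)/2 = 4.87696×10^8 km.
By Kepler's third law the transfer-orbit period is T = 2π√(a_t³/μ), so t = T/2 = 9.288×10^7 s.
Converting: 9.288×10^7 s ÷ 3.15576×10^7 s/year (365.25 × 86400) = 2.94 years.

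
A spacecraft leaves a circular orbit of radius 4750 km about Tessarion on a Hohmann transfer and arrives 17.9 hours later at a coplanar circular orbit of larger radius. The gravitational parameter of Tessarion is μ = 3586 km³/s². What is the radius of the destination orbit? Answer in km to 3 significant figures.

Transfer time t = 17.9 hours = 64440 s, and t = π√(a_t³/μ).
So a_t = (μ t²/π²)^(1/3) = (3586 × (64440)² / π²)^(1/3) = 11469 km.
Since a_t = (r₁ + r₂)/2, r₂ = 2a_t − r₁ = 2×11469 − 4750 = 18188 km.

r₂ = 18200 km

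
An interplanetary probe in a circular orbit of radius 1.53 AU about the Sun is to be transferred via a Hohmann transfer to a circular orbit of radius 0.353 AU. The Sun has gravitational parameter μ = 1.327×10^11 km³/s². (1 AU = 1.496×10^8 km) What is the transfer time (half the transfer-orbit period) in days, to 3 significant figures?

In km: r₁ = 1.53 × 1.496×10^8 = 2.28888×10^8 km; r₂ = 0.353 × 1.496×10^8 = 5.28088×10^7 km.
Semi-major axis of the transfer orbit: a_t = (2.28888×10^8 + 5.28088×10^7)/2 = 1.408484×10^8 km.
Transfer time t = π√(a_t³/μ) = π√((1.408484×10^8)³ / 1.327×10^11) = 1.442×10^7 s.
Converting: 1.442×10^7 s ÷ 86400 s/day = 167 days.

t = 167 days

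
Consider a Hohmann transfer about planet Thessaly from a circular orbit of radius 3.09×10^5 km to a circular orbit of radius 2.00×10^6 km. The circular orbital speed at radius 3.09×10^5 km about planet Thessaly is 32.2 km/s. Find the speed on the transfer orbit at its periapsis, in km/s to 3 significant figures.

From the circular-orbit relation v² = μ/r at r = 3.09×10^5 km: μ = v²r = (32.2)² × 3.09×10^5 = 3.20384×10^8 km³/s².
Semi-major axis of the transfer orbit: a_t = (3.090×10^5 + 2.000×10^6)/2 = 1.1545×10^6 km.
At periapsis, r = 3.090×10^5 km.
Applying v² = μ(2/r − 1/a_t): v = 42.38 km/s.

v = 42.4 km/s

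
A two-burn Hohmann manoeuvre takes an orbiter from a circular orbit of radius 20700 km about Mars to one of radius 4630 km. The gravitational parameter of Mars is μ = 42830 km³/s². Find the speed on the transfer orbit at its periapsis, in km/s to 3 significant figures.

v = 3.89 km/s

Semi-major axis of the transfer orbit: a_t = (20700 + 4630)/2 = 12665 km.
At periapsis, r = 4630 km.
Vis-viva: v = √[μ(2/r − 1/a_t)] = √[42830 × (2/4630 − 1/12665)] = 3.888 km/s.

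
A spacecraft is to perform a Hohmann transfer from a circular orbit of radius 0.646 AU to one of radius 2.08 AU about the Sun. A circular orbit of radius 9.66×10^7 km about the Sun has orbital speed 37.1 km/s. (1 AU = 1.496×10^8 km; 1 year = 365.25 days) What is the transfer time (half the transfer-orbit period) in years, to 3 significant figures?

t = 0.795 years

From the circular-orbit relation v² = μ/r at r = 9.66×10^7 km: μ = v²r = (37.1)² × 9.66×10^7 = 1.32961×10^11 km³/s².
In km: r₁ = 0.646 × 1.496×10^8 = 9.66416×10^7 km; r₂ = 2.08 × 1.496×10^8 = 3.11168×10^8 km.
Semi-major axis of the transfer orbit: a_t = (9.66416×10^7 + 3.11168×10^8)/2 = 2.039048×10^8 km.
By Kepler's third law the transfer-orbit period is T = 2π√(a_t³/μ), so t = T/2 = 2.509×10^7 s.
Converting: 2.509×10^7 s ÷ 3.15576×10^7 s/year (365.25 × 86400) = 0.795 years.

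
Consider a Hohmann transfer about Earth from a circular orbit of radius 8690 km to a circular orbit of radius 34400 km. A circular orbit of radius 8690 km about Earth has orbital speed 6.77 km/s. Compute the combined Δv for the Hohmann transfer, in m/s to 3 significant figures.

Δv = 3030 m/s

From the circular-orbit relation v² = μ/r at r = 8690 km: μ = v²r = (6.77)² × 8690 = 3.98288×10^5 km³/s².
Semi-major axis of the transfer orbit: a_t = (8690 + 34400)/2 = 21545 km.
Circular speed at r₁: v₁ = √(μ/r₁) = √(3.98288×10^5/8690) = 6.7700 km/s.
On the transfer ellipse at r₁, vis-viva gives v_p = √[μ(2/r₁ − 1/a_t)] = 8.5545 km/s.
First burn Δv₁ = |v_p − v₁| = 1.7845 km/s.
At r₂, v₂ = √(μ/r₂) = 3.4027 km/s.
Transfer-orbit speed at r₂: v_a = √[μ(2/r₂ − 1/a_t)] = 2.1610 km/s.
Second burn Δv₂ = |v₂ − v_a| = 1.2417 km/s.
Total Δv = Δv₁ + Δv₂ = 3.026 km/s.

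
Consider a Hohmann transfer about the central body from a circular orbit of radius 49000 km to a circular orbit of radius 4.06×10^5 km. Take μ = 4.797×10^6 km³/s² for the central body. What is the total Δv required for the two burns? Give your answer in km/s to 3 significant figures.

Δv = 5.17 km/s

The Hohmann ellipse has a_t = (r₁ + r₂)/2 = 2.275×10^5 km.
Circular speed at r₁: v₁ = √(μ/r₁) = √(4.797×10^6/49000) = 9.89434 km/s.
On the transfer ellipse at r₁, vis-viva equation gives v_p = √[μ(2/r₁ − 1/a_t)] = 13.2178 km/s.
First burn Δv₁ = |v_p − v₁| = 3.3235 km/s.
Circular speed at r₂: v₂ = √(μ/r₂) = 3.43733 km/s.
Transfer-orbit speed at r₂: v_a = √[μ(2/r₂ − 1/a_t)] = 1.59525 km/s.
Second burn Δv₂ = |v₂ − v_a| = 1.8421 km/s.
Δv = Δv₁ + Δv₂ = 3.3235 + 1.8421 = 5.166 km/s.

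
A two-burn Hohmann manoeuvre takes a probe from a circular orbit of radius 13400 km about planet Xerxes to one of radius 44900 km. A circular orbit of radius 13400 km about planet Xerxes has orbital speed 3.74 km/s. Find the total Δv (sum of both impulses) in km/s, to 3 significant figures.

From the circular-orbit relation v² = μ/r at r = 13400 km: μ = v²r = (3.74)² × 13400 = 1.87434×10^5 km³/s².
Semi-major axis of the transfer orbit: a_t = (13400 + 44900)/2 = 29150 km.
Circular speed at r₁: v₁ = √(μ/r₁) = √(1.87434×10^5/13400) = 3.7400 km/s.
Transfer-orbit speed at r₁ (v² = μ(2/r − 1/a)): v_p = √[μ(2/r₁ − 1/a_t)] = 4.6417 km/s.
First burn Δv₁ = |v_p − v₁| = 0.9017 km/s.
At r₂, v₂ = √(μ/r₂) = 2.0432 km/s.
Transfer-orbit speed at r₂: v_a = √[μ(2/r₂ − 1/a_t)] = 1.3853 km/s.
Second burn Δv₂ = |v₂ − v_a| = 0.6579 km/s.
Δv = Δv₁ + Δv₂ = 0.9017 + 0.6579 = 1.560 km/s.

Δv = 1.56 km/s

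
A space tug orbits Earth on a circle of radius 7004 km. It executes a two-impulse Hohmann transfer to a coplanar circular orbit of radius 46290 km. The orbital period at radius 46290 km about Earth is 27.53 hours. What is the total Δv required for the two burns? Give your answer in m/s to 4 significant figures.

From Kepler's third law T² = 4π²r³/μ at r = 46290 km, T = 27.53 hours = 27.53 × 3600 s = 99108 s: μ = 4π²r³/T² = 3.98661×10^5 km³/s².
Semi-major axis of the transfer orbit: a_t = (7004 + 46290)/2 = 26647 km.
Circular speed at r₁: v₁ = √(μ/r₁) = √(3.98661×10^5/7004) = 7.5445 km/s.
On the transfer ellipse at r₁, vis-viva gives v_p = √[μ(2/r₁ − 1/a_t)] = 9.9437 km/s.
First burn Δv₁ = |v_p − v₁| = 2.399 km/s.
At r₂, v₂ = √(μ/r₂) = 2.935 km/s.
Transfer-orbit speed at r₂: v_a = √[μ(2/r₂ − 1/a_t)] = 1.505 km/s.
Second burn Δv₂ = |v₂ − v_a| = 1.430 km/s.
Total Δv = Δv₁ + Δv₂ = 3.829 km/s.

Δv = 3829 m/s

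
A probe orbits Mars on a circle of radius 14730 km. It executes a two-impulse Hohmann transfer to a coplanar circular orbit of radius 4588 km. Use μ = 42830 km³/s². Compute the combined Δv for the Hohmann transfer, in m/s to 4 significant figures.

Δv = 1248 m/s

Semi-major axis of the transfer orbit: a_t = (14730 + 4588)/2 = 9659 km.
Circular speed at r₁: v₁ = √(μ/r₁) = √(42830/14730) = 1.705 km/s.
Transfer-orbit speed at r₁ (vis-viva equation): v_a = √[μ(2/r₁ − 1/a_t)] = 1.175 km/s.
First burn Δv₁ = |v_a − v₁| = 0.5300 km/s.
Circular speed at r₂: v₂ = √(μ/r₂) = 3.0554 km/s.
Transfer-orbit speed at r₂: v_p = √[μ(2/r₂ − 1/a_t)] = 3.7731 km/s.
Second burn Δv₂ = |v₂ − v_p| = 0.7177 km/s.
Δv = Δv₁ + Δv₂ = 0.5300 + 0.7177 = 1.248 km/s.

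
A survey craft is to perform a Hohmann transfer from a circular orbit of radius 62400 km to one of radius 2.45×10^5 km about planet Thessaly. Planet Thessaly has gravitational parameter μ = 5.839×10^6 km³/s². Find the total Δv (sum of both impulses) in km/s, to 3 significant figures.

Δv = 4.31 km/s

Semi-major axis of the transfer orbit: a_t = (62400 + 2.450×10^5)/2 = 1.537×10^5 km.
Circular speed at r₁: v₁ = √(μ/r₁) = √(5.839×10^6/62400) = 9.6734 km/s.
On the transfer ellipse at r₁, v² = μ(2/r − 1/a) gives v_p = √[μ(2/r₁ − 1/a_t)] = 12.213 km/s.
First burn Δv₁ = |v_p − v₁| = 2.540 km/s.
At r₂, v₂ = √(μ/r₂) = 4.882 km/s.
Transfer-orbit speed at r₂: v_a = √[μ(2/r₂ − 1/a_t)] = 3.111 km/s.
Second burn Δv₂ = |v₂ − v_a| = 1.771 km/s.
Δv = Δv₁ + Δv₂ = 2.540 + 1.771 = 4.311 km/s.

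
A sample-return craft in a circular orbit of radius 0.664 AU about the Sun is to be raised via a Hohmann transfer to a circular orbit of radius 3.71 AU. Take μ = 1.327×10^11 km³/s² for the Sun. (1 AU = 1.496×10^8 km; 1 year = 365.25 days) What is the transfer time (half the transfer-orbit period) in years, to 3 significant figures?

In km: r₁ = 0.664 × 1.496×10^8 = 9.93344×10^7 km; r₂ = 3.71 × 1.496×10^8 = 5.55016×10^8 km.
Transfer-ellipse semi-major axis a_t = (r₁ + r₂)/2 = (9.93344×10^7 + 5.55016×10^8)/2 = 3.271752×10^8 km.
By Kepler's third law the transfer-orbit period is T = 2π√(a_t³/μ), so t = T/2 = 5.104×10^7 s.
Converting: 5.104×10^7 s ÷ 3.15576×10^7 s/year (365.25 × 86400) = 1.62 years.

t = 1.62 years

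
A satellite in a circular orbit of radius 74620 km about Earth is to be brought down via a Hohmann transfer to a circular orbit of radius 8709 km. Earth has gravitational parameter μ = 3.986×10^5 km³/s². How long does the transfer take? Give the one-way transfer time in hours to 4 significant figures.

t = 11.76 hours

Transfer-ellipse semi-major axis a_t = (r₁ + r₂)/2 = (74620 + 8709)/2 = 41664.5 km.
By Kepler's third law the transfer-orbit period is T = 2π√(a_t³/μ), so t = T/2 = 42320 s.
Converting: 42320 s ÷ 3600 s/hour = 11.76 hours.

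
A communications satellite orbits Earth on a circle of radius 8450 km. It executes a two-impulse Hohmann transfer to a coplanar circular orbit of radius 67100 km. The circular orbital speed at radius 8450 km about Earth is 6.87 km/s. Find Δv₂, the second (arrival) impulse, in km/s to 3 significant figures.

Δv₂ = 1.28 km/s

From the circular-orbit relation v² = μ/r at r = 8450 km: μ = v²r = (6.87)² × 8450 = 3.98814×10^5 km³/s².
Transfer-ellipse semi-major axis a_t = (r₁ + r₂)/2 = (8450 + 67100)/2 = 37775 km.
On the circular orbit at r = 67100 km, v_c = √(μ/r) = 2.438 km/s.
Vis-viva on the transfer ellipse at r = 67100 km gives v_t = √[μ(2/r − 1/a_t)] = 1.153 km/s.
Δv₂ = |v_t − v_c| = |1.153 − 2.438| = 1.285 km/s.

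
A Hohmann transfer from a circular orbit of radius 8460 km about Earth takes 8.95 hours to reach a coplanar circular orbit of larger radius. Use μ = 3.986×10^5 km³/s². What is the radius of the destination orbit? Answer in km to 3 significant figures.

r₂ = 61000 km

Transfer time t = 8.95 hours = 32220 s, and t = π√(a_t³/μ).
So a_t = (μ t²/π²)^(1/3) = (3.986×10^5 × (32220)² / π²)^(1/3) = 34740 km.
Since a_t = (r₁ + r₂)/2, r₂ = 2a_t − r₁ = 2×34740 − 8460 = 61020 km.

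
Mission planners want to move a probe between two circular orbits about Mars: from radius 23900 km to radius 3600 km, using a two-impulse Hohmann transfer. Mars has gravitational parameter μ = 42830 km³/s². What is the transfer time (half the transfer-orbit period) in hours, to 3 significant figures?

Semi-major axis of the transfer orbit: a_t = (23900 + 3600)/2 = 13750 km.
Half the transfer-orbit period gives t = π√(a_t³/μ) = 24480 s.
Converting: 24480 s ÷ 3600 s/hour = 6.80 hours.

t = 6.80 hours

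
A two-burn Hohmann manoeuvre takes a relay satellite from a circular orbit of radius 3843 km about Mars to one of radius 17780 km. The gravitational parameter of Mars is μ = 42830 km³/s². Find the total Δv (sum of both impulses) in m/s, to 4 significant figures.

The Hohmann ellipse has a_t = (r₁ + r₂)/2 = 10811.5 km.
At r₁ the circular-orbit speed is v₁ = √(μ/r₁) = 3.33840 km/s.
Transfer-orbit speed at r₁ (vis-viva equation): v_p = √[μ(2/r₁ − 1/a_t)] = 4.28116 km/s.
First burn Δv₁ = |v_p − v₁| = 0.94276 km/s.
At r₂, v₂ = √(μ/r₂) = 1.55206 km/s.
Transfer-orbit speed at r₂: v_a = √[μ(2/r₂ − 1/a_t)] = 0.925338 km/s.
Second burn Δv₂ = |v₂ − v_a| = 0.62672 km/s.
Total Δv = Δv₁ + Δv₂ = 1.569 km/s.

Δv = 1569 m/s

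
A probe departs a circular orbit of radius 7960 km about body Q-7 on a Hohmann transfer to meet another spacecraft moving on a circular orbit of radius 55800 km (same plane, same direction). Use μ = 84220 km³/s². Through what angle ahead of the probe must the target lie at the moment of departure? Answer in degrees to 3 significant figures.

φ = 102°

Semi-major axis of the transfer orbit: a_t = (7960 + 55800)/2 = 31880 km.
Transfer time t = π√(a_t³/μ) = 61620 s.
Target angular speed ω₂ = √(μ/r₂³) = 2.2017×10^-5 rad/s.
Angle swept by the target during transfer: ω₂·t = 1.3567 rad = 77.73°.
Arrival is 180° from departure on the ellipse, so φ = 180° − 77.73° = 102°.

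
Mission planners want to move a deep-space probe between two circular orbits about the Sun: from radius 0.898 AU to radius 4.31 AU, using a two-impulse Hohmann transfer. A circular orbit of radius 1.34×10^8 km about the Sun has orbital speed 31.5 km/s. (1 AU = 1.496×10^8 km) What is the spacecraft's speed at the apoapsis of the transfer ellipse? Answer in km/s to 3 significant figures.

v = 8.43 km/s

From the circular-orbit relation v² = μ/r at r = 1.34×10^8 km: μ = v²r = (31.5)² × 1.34×10^8 = 1.32962×10^11 km³/s².
In km: r₁ = 0.898 × 1.496×10^8 = 1.343408×10^8 km; r₂ = 4.31 × 1.496×10^8 = 6.44776×10^8 km.
Transfer-ellipse semi-major axis a_t = (r₁ + r₂)/2 = (1.343408×10^8 + 6.44776×10^8)/2 = 3.895584×10^8 km.
At apoapsis, r = 6.44776×10^8 km.
From the vis-viva equation, v = √[μ(2/r − 1/a_t)] = 8.433 km/s.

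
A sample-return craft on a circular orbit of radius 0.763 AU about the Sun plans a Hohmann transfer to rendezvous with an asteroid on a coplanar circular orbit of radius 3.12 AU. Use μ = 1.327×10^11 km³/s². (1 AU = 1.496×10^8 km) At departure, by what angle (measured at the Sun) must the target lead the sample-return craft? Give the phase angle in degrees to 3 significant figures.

In km: r₁ = 0.763 × 1.496×10^8 = 1.141448×10^8 km; r₂ = 3.12 × 1.496×10^8 = 4.66752×10^8 km.
The Hohmann ellipse has a_t = (r₁ + r₂)/2 = 2.904484×10^8 km.
Transfer time t = π√(a_t³/μ) = 4.2689×10^7 s.
The target's mean motion on its circular orbit is ω₂ = √(μ/r₂³) = 3.6125×10^-8 rad/s.
Angle swept by the target during transfer: ω₂·t = 1.5421 rad = 88.36°.
Arrival is 180° from departure on the ellipse, so φ = 180° − 88.36° = 91.6°.

φ = 91.6°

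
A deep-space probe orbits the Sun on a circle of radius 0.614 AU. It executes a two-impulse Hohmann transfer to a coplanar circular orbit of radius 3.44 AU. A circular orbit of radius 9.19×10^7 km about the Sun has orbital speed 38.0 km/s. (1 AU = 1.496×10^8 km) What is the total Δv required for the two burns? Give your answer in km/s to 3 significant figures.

Δv = 18.7 km/s

From the circular-orbit relation v² = μ/r at r = 9.19×10^7 km: μ = v²r = (38.0)² × 9.19×10^7 = 1.32704×10^11 km³/s².
In km: r₁ = 0.614 × 1.496×10^8 = 9.18544×10^7 km; r₂ = 3.44 × 1.496×10^8 = 5.14624×10^8 km.
Semi-major axis of the transfer orbit: a_t = (9.18544×10^7 + 5.14624×10^8)/2 = 3.032392×10^8 km.
Circular speed at r₁: v₁ = √(μ/r₁) = √(1.32704×10^11/9.18544×10^7) = 38.01 km/s.
Transfer-orbit speed at r₁ (v² = μ(2/r − 1/a)): v_p = √[μ(2/r₁ − 1/a_t)] = 49.52 km/s.
First burn Δv₁ = |v_p − v₁| = 11.51 km/s.
Circular speed at r₂: v₂ = √(μ/r₂) = 16.058 km/s.
Transfer-orbit speed at r₂: v_a = √[μ(2/r₂ − 1/a_t)] = 8.8380 km/s.
Second burn Δv₂ = |v₂ − v_a| = 7.220 km/s.
Δv = Δv₁ + Δv₂ = 11.51 + 7.220 = 18.73 km/s.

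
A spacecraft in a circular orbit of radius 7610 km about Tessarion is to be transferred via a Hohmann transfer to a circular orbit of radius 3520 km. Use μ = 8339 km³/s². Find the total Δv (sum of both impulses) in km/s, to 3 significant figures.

Semi-major axis of the transfer orbit: a_t = (7610 + 3520)/2 = 5565 km.
At r₁ the circular-orbit speed is v₁ = √(μ/r₁) = 1.0468 km/s.
On the transfer ellipse at r₁, vis-viva gives v_a = √[μ(2/r₁ − 1/a_t)] = 0.83254 km/s.
First burn Δv₁ = |v_a − v₁| = 0.2143 km/s.
At r₂, v₂ = √(μ/r₂) = 1.5392 km/s.
Transfer-orbit speed at r₂: v_p = √[μ(2/r₂ − 1/a_t)] = 1.7999 km/s.
Second burn Δv₂ = |v₂ − v_p| = 0.2607 km/s.
Δv = Δv₁ + Δv₂ = 0.2143 + 0.2607 = 0.4750 km/s.

Δv = 0.475 km/s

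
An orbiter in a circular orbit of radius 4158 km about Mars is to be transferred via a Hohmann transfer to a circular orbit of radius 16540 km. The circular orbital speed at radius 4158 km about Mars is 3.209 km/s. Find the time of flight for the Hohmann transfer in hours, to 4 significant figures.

From the circular-orbit relation v² = μ/r at r = 4158 km: μ = v²r = (3.209)² × 4158 = 42817.8 km³/s².
Transfer-ellipse semi-major axis a_t = (r₁ + r₂)/2 = (4158 + 16540)/2 = 10349 km.
Half the transfer-orbit period gives t = π√(a_t³/μ) = 15984 s.
Converting: 15984 s ÷ 3600 s/hour = 4.440 hours.

t = 4.440 hours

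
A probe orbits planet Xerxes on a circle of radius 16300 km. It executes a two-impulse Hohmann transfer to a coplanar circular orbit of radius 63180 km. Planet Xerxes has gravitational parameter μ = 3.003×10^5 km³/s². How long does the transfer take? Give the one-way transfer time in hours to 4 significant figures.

t = 12.62 hours

The Hohmann ellipse has a_t = (r₁ + r₂)/2 = 39740 km.
Transfer time t = π√(a_t³/μ) = π√((39740)³ / 3.003×10^5) = 45420 s.
Converting: 45420 s ÷ 3600 s/hour = 12.62 hours.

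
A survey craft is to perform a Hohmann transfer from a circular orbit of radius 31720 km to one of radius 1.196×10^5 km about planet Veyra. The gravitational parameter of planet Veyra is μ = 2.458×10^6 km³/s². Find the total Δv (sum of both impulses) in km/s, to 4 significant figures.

Transfer-ellipse semi-major axis a_t = (r₁ + r₂)/2 = (31720 + 1.196×10^5)/2 = 75660 km.
Circular speed at r₁: v₁ = √(μ/r₁) = √(2.458×10^6/31720) = 8.8029 km/s.
Transfer-orbit speed at r₁ (vis-viva equation): v_p = √[μ(2/r₁ − 1/a_t)] = 11.068 km/s.
First burn Δv₁ = |v_p − v₁| = 2.265 km/s.
At r₂, v₂ = √(μ/r₂) = 4.533 km/s.
Transfer-orbit speed at r₂: v_a = √[μ(2/r₂ − 1/a_t)] = 2.935 km/s.
Second burn Δv₂ = |v₂ − v_a| = 1.598 km/s.
Δv = Δv₁ + Δv₂ = 2.265 + 1.598 = 3.863 km/s.

Δv = 3.863 km/s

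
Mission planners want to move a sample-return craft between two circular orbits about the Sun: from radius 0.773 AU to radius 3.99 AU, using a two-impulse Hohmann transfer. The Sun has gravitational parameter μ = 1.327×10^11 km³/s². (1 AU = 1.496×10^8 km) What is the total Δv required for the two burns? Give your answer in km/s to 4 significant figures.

Δv = 16.39 km/s

In km: r₁ = 0.773 × 1.496×10^8 = 1.156408×10^8 km; r₂ = 3.99 × 1.496×10^8 = 5.96904×10^8 km.
The Hohmann ellipse has a_t = (r₁ + r₂)/2 = 3.562724×10^8 km.
At r₁ the circular-orbit speed is v₁ = √(μ/r₁) = 33.875 km/s.
Transfer-orbit speed at r₁ (vis-viva): v_p = √[μ(2/r₁ − 1/a_t)] = 43.847 km/s.
First burn Δv₁ = |v_p − v₁| = 9.972 km/s.
Circular speed at r₂: v₂ = √(μ/r₂) = 14.91 km/s.
Transfer-orbit speed at r₂: v_a = √[μ(2/r₂ − 1/a_t)] = 8.495 km/s.
Second burn Δv₂ = |v₂ − v_a| = 6.415 km/s.
Total Δv = Δv₁ + Δv₂ = 16.39 km/s.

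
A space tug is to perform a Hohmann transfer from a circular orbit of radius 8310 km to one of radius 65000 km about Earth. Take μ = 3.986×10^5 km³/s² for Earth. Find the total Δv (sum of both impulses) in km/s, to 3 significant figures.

Δv = 3.59 km/s

Semi-major axis of the transfer orbit: a_t = (8310 + 65000)/2 = 36655 km.
At r₁ the circular-orbit speed is v₁ = √(μ/r₁) = 6.926 km/s.
Transfer-orbit speed at r₁ (vis-viva): v_p = √[μ(2/r₁ − 1/a_t)] = 9.223 km/s.
First burn Δv₁ = |v_p − v₁| = 2.297 km/s.
At r₂, v₂ = √(μ/r₂) = 2.476 km/s.
Transfer-orbit speed at r₂: v_a = √[μ(2/r₂ − 1/a_t)] = 1.179 km/s.
Second burn Δv₂ = |v₂ − v_a| = 1.297 km/s.
Total Δv = Δv₁ + Δv₂ = 3.594 km/s.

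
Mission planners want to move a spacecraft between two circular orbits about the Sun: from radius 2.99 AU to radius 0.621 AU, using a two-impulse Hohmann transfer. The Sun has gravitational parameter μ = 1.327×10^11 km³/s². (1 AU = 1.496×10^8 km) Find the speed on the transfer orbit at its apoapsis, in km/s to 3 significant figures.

v = 10.1 km/s

In km: r₁ = 2.99 × 1.496×10^8 = 4.47304×10^8 km; r₂ = 0.621 × 1.496×10^8 = 9.29016×10^7 km.
Semi-major axis of the transfer orbit: a_t = (4.47304×10^8 + 9.29016×10^7)/2 = 2.701028×10^8 km.
At apoapsis, r = 4.47304×10^8 km.
Applying v² = μ(2/r − 1/a_t): v = 10.10 km/s.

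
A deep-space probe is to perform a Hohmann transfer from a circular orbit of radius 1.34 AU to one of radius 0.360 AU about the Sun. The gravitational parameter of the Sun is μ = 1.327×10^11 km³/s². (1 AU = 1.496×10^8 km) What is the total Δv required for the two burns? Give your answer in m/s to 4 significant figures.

Δv = 21670 m/s

In km: r₁ = 1.34 × 1.496×10^8 = 2.00464×10^8 km; r₂ = 0.360 × 1.496×10^8 = 5.3856×10^7 km.
Transfer-ellipse semi-major axis a_t = (r₁ + r₂)/2 = (2.00464×10^8 + 5.3856×10^7)/2 = 1.2716×10^8 km.
Circular speed at r₁: v₁ = √(μ/r₁) = √(1.327×10^11/2.00464×10^8) = 25.7287 km/s.
On the transfer ellipse at r₁, v² = μ(2/r − 1/a) gives v_a = √[μ(2/r₁ − 1/a_t)] = 16.7440 km/s.
First burn Δv₁ = |v_a − v₁| = 8.9847 km/s.
Circular speed at r₂: v₂ = √(μ/r₂) = 49.6385 km/s.
Transfer-orbit speed at r₂: v_p = √[μ(2/r₂ − 1/a_t)] = 62.3249 km/s.
Second burn Δv₂ = |v₂ − v_p| = 12.686 km/s.
Δv = Δv₁ + Δv₂ = 8.9847 + 12.686 = 21.67 km/s.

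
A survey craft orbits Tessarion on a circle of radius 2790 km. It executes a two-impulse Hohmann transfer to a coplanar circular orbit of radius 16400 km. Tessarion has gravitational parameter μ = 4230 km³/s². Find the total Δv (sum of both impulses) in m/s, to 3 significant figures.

Semi-major axis of the transfer orbit: a_t = (2790 + 16400)/2 = 9595 km.
At r₁ the circular-orbit speed is v₁ = √(μ/r₁) = 1.2313 km/s.
On the transfer ellipse at r₁, vis-viva gives v_p = √[μ(2/r₁ − 1/a_t)] = 1.6098 km/s.
First burn Δv₁ = |v_p − v₁| = 0.3785 km/s.
At r₂, v₂ = √(μ/r₂) = 0.5079 km/s.
Transfer-orbit speed at r₂: v_a = √[μ(2/r₂ − 1/a_t)] = 0.2739 km/s.
Second burn Δv₂ = |v₂ − v_a| = 0.2340 km/s.
Δv = Δv₁ + Δv₂ = 0.3785 + 0.2340 = 0.6125 km/s.

Δv = 612 m/s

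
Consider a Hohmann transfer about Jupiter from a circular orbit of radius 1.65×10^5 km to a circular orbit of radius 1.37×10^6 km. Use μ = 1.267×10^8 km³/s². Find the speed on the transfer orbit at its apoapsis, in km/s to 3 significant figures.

Semi-major axis of the transfer orbit: a_t = (1.650×10^5 + 1.370×10^6)/2 = 7.675×10^5 km.
The apoapsis of the transfer ellipse is at r = 1.370×10^6 km.
Applying v² = μ(2/r − 1/a_t): v = 4.459 km/s.

v = 4.46 km/s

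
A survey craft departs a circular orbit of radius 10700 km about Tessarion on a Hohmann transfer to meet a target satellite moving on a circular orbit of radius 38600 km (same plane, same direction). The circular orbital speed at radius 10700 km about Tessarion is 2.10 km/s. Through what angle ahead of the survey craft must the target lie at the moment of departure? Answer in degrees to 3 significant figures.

From the circular-orbit relation v² = μ/r at r = 10700 km: μ = v²r = (2.10)² × 10700 = 47187.0 km³/s².
Transfer-ellipse semi-major axis a_t = (r₁ + r₂)/2 = (10700 + 38600)/2 = 24650 km.
The half-period of the transfer ellipse is t = π√(a_t³/μ) = 55971 s.
The target's mean motion on its circular orbit is ω₂ = √(μ/r₂³) = 2.8644×10^-5 rad/s.
Angle swept by the target during transfer: ω₂·t = 1.6032 rad = 91.86°.
The survey craft traverses 180° on the transfer ellipse, so the target must lead by 180° − 91.86° = 88.1°.

φ = 88.1°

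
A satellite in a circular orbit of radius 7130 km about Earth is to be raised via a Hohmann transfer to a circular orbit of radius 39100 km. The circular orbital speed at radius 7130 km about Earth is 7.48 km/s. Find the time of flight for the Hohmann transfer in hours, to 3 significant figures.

From the circular-orbit relation v² = μ/r at r = 7130 km: μ = v²r = (7.48)² × 7130 = 3.98926×10^5 km³/s².
The Hohmann ellipse has a_t = (r₁ + r₂)/2 = 23115 km.
By Kepler's third law the transfer-orbit period is T = 2π√(a_t³/μ), so t = T/2 = 17480 s.
Converting: 17480 s ÷ 3600 s/hour = 4.86 hours.

t = 4.86 hours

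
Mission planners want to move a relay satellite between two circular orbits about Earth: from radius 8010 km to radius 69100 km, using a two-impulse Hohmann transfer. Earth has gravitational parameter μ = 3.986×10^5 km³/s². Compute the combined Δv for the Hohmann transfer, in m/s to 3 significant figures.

Δv = 3700 m/s

Semi-major axis of the transfer orbit: a_t = (8010 + 69100)/2 = 38555 km.
Circular speed at r₁: v₁ = √(μ/r₁) = √(3.986×10^5/8010) = 7.054 km/s.
On the transfer ellipse at r₁, v² = μ(2/r − 1/a) gives v_p = √[μ(2/r₁ − 1/a_t)] = 9.444 km/s.
First burn Δv₁ = |v_p − v₁| = 2.390 km/s.
Circular speed at r₂: v₂ = √(μ/r₂) = 2.402 km/s.
Transfer-orbit speed at r₂: v_a = √[μ(2/r₂ − 1/a_t)] = 1.095 km/s.
Second burn Δv₂ = |v₂ − v_a| = 1.307 km/s.
Δv = Δv₁ + Δv₂ = 2.390 + 1.307 = 3.697 km/s.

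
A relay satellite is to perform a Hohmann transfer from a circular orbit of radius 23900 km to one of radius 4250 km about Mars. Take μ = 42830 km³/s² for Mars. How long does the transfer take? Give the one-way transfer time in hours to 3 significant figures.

The Hohmann ellipse has a_t = (r₁ + r₂)/2 = 14075 km.
By Kepler's third law the transfer-orbit period is T = 2π√(a_t³/μ), so t = T/2 = 25350 s.
Converting: 25350 s ÷ 3600 s/hour = 7.04 hours.

t = 7.04 hours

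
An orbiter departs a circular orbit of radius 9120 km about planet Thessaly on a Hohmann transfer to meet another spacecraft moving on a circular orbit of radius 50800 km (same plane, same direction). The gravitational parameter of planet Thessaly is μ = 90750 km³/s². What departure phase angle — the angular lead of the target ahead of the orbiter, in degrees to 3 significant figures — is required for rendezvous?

Transfer-ellipse semi-major axis a_t = (r₁ + r₂)/2 = (9120 + 50800)/2 = 29960 km.
Transfer time t = π√(a_t³/μ) = 54080.32 s.
Target angular speed ω₂ = √(μ/r₂³) = 2.631042×10^-5 rad/s.
Angle swept by the target during transfer: ω₂·t = 1.422876 rad = 81.52°.
Arrival is 180° from departure on the ellipse, so φ = 180° − 81.52° = 98.5°.

φ = 98.5°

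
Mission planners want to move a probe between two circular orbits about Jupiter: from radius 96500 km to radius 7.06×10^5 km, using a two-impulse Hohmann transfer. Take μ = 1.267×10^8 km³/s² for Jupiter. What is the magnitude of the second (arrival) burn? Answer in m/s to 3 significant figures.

The Hohmann ellipse has a_t = (r₁ + r₂)/2 = 4.0125×10^5 km.
On the circular orbit at r = 7.060×10^5 km, v_c = √(μ/r) = 13.3963 km/s.
Transfer-orbit speed at the same r (vis-viva, a = a_t): v_t = √[μ(2/r − 1/a_t)] = 6.56965 km/s.
Δv₂ = |v_t − v_c| = |6.56965 − 13.3963| = 6.827 km/s.

Δv₂ = 6830 m/s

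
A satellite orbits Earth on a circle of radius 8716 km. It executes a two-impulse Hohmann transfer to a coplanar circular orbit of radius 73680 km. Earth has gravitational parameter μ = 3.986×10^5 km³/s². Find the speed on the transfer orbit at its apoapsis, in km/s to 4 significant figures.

v = 1.070 km/s

Semi-major axis of the transfer orbit: a_t = (8716 + 73680)/2 = 41198 km.
The apoapsis of the transfer ellipse is at r = 73680 km.
From the vis-viva equation, v = √[μ(2/r − 1/a_t)] = 1.070 km/s.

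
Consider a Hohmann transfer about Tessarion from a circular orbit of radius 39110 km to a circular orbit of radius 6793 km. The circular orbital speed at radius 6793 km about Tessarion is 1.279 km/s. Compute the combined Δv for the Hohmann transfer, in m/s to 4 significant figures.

From the circular-orbit relation v² = μ/r at r = 6793 km: μ = v²r = (1.279)² × 6793 = 11112.3 km³/s².
Transfer-ellipse semi-major axis a_t = (r₁ + r₂)/2 = (39110 + 6793)/2 = 22951.5 km.
At r₁ the circular-orbit speed is v₁ = √(μ/r₁) = 0.5330 km/s.
Transfer-orbit speed at r₁ (v² = μ(2/r − 1/a)): v_a = √[μ(2/r₁ − 1/a_t)] = 0.2900 km/s.
First burn Δv₁ = |v_a − v₁| = 0.2430 km/s.
At r₂, v₂ = √(μ/r₂) = 1.2790 km/s.
Transfer-orbit speed at r₂: v_p = √[μ(2/r₂ − 1/a_t)] = 1.6696 km/s.
Second burn Δv₂ = |v₂ − v_p| = 0.3906 km/s.
Δv = Δv₁ + Δv₂ = 0.2430 + 0.3906 = 0.6336 km/s.

Δv = 633.6 m/s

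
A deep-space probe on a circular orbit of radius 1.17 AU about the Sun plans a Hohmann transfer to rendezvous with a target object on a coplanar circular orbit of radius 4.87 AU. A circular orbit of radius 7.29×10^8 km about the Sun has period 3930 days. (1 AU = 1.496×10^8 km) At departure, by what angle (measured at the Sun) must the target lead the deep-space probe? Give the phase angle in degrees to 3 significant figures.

From Kepler's third law T² = 4π²r³/μ at r = 7.29×10^8 km, T = 3930 days = 3930 × 86400 s = 3.39552×10^8 s: μ = 4π²r³/T² = 1.32657×10^11 km³/s².
In km: r₁ = 1.17 × 1.496×10^8 = 1.75032×10^8 km; r₂ = 4.87 × 1.496×10^8 = 7.28552×10^8 km.
Transfer-ellipse semi-major axis a_t = (r₁ + r₂)/2 = (1.75032×10^8 + 7.28552×10^8)/2 = 4.51792×10^8 km.
The half-period of the transfer ellipse is t = π√(a_t³/μ) = 8.2831×10^7 s.
The target's mean motion on its circular orbit is ω₂ = √(μ/r₂³) = 1.8521×10^-8 rad/s.
Angle swept by the target during transfer: ω₂·t = 1.5341 rad = 87.90°.
Arrival is 180° from departure on the ellipse, so φ = 180° − 87.90° = 92.1°.

φ = 92.1°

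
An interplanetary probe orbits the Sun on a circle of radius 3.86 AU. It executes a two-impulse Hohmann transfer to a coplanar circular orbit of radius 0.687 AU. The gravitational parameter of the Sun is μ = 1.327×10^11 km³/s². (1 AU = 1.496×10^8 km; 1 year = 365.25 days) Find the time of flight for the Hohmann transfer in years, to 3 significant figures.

t = 1.71 years

In km: r₁ = 3.86 × 1.496×10^8 = 5.77456×10^8 km; r₂ = 0.687 × 1.496×10^8 = 1.027752×10^8 km.
The Hohmann ellipse has a_t = (r₁ + r₂)/2 = 3.401156×10^8 km.
Transfer time t = π√(a_t³/μ) = π√((3.401156×10^8)³ / 1.327×10^11) = 5.409×10^7 s.
Converting: 5.409×10^7 s ÷ 3.15576×10^7 s/year (365.25 × 86400) = 1.71 years.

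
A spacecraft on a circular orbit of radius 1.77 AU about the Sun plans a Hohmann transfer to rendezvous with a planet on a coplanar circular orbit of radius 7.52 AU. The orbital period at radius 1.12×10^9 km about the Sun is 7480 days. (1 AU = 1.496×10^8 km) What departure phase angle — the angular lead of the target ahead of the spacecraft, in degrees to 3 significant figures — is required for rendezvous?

From Kepler's third law T² = 4π²r³/μ at r = 1.12×10^9 km, T = 7480 days = 7480 × 86400 s = 6.46272×10^8 s: μ = 4π²r³/T² = 1.32795×10^11 km³/s².
In km: r₁ = 1.77 × 1.496×10^8 = 2.64792×10^8 km; r₂ = 7.52 × 1.496×10^8 = 1.124992×10^9 km.
Transfer-ellipse semi-major axis a_t = (r₁ + r₂)/2 = (2.64792×10^8 + 1.124992×10^9)/2 = 6.94892×10^8 km.
The half-period of the transfer ellipse is t = π√(a_t³/μ) = 1.579×10^8 s.
The target's mean motion on its circular orbit is ω₂ = √(μ/r₂³) = 9.658×10^-9 rad/s.
Angle swept by the target during transfer: ω₂·t = 1.525 rad = 87.38°.
Arrival is 180° from departure on the ellipse, so φ = 180° − 87.38° = 92.6°.

φ = 92.6°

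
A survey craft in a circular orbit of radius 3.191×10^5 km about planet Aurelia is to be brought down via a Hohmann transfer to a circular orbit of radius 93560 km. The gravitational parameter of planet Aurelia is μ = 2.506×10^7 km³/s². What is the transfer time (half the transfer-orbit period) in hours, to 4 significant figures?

Semi-major axis of the transfer orbit: a_t = (3.191×10^5 + 93560)/2 = 2.0633×10^5 km.
Transfer time t = π√(a_t³/μ) = π√((2.0633×10^5)³ / 2.506×10^7) = 58820 s.
Converting: 58820 s ÷ 3600 s/hour = 16.34 hours.

t = 16.34 hours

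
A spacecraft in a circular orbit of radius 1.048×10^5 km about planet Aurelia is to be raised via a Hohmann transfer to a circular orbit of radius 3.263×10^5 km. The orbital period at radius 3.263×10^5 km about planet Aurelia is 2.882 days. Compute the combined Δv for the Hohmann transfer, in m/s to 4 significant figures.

Δv = 5839 m/s

From Kepler's third law T² = 4π²r³/μ at r = 3.263×10^5 km, T = 2.882 days = 2.882 × 86400 s = 2.490048×10^5 s: μ = 4π²r³/T² = 2.21205×10^7 km³/s².
Semi-major axis of the transfer orbit: a_t = (1.048×10^5 + 3.263×10^5)/2 = 2.1555×10^5 km.
Circular speed at r₁: v₁ = √(μ/r₁) = √(2.21205×10^7/1.048×10^5) = 14.528 km/s.
On the transfer ellipse at r₁, vis-viva gives v_p = √[μ(2/r₁ − 1/a_t)] = 17.875 km/s.
First burn Δv₁ = |v_p − v₁| = 3.347 km/s.
Circular speed at r₂: v₂ = √(μ/r₂) = 8.23359 km/s.
Transfer-orbit speed at r₂: v_a = √[μ(2/r₂ − 1/a_t)] = 5.74111 km/s.
Second burn Δv₂ = |v₂ − v_a| = 2.492 km/s.
Δv = Δv₁ + Δv₂ = 3.347 + 2.492 = 5.839 km/s.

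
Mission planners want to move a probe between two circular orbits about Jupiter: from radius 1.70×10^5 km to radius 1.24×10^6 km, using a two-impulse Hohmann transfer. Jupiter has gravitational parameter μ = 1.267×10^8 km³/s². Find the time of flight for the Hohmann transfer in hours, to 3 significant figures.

t = 45.9 hours

Semi-major axis of the transfer orbit: a_t = (1.700×10^5 + 1.240×10^6)/2 = 7.050×10^5 km.
Half the transfer-orbit period gives t = π√(a_t³/μ) = 1.652×10^5 s.
Converting: 1.652×10^5 s ÷ 3600 s/hour = 45.9 hours.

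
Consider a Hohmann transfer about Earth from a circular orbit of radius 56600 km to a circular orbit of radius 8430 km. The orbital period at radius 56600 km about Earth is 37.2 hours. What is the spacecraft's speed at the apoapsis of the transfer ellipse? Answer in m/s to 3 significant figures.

v = 1350 m/s

From Kepler's third law T² = 4π²r³/μ at r = 56600 km, T = 37.2 hours = 37.2 × 3600 s = 1.3392×10^5 s: μ = 4π²r³/T² = 3.99133×10^5 km³/s².
Semi-major axis of the transfer orbit: a_t = (56600 + 8430)/2 = 32515 km.
At apoapsis, r = 56600 km.
Vis-viva: v = √[μ(2/r − 1/a_t)] = √[3.99133×10^5 × (2/56600 − 1/32515)] = 1.352 km/s.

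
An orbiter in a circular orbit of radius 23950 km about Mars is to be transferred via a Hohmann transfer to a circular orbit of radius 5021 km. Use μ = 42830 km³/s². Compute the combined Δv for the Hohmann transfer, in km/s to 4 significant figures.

The Hohmann ellipse has a_t = (r₁ + r₂)/2 = 14485.5 km.
Circular speed at r₁: v₁ = √(μ/r₁) = √(42830/23950) = 1.3373 km/s.
On the transfer ellipse at r₁, vis-viva gives v_a = √[μ(2/r₁ − 1/a_t)] = 0.78732 km/s.
First burn Δv₁ = |v_a − v₁| = 0.5500 km/s.
Circular speed at r₂: v₂ = √(μ/r₂) = 2.92065 km/s.
Transfer-orbit speed at r₂: v_p = √[μ(2/r₂ − 1/a_t)] = 3.75548 km/s.
Second burn Δv₂ = |v₂ − v_p| = 0.8348 km/s.
Total Δv = Δv₁ + Δv₂ = 1.385 km/s.

Δv = 1.385 km/s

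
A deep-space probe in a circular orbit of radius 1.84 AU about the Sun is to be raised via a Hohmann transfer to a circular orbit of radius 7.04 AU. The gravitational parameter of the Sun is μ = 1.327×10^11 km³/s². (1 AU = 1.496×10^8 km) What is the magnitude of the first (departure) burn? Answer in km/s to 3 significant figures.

Δv₁ = 5.69 km/s

In km: r₁ = 1.84 × 1.496×10^8 = 2.75264×10^8 km; r₂ = 7.04 × 1.496×10^8 = 1.053184×10^9 km.
The Hohmann ellipse has a_t = (r₁ + r₂)/2 = 6.64224×10^8 km.
On the circular orbit at r = 2.75264×10^8 km, v_c = √(μ/r) = 21.956 km/s.
Transfer-orbit speed at the same r (vis-viva, a = a_t): v_t = √[μ(2/r − 1/a_t)] = 27.647 km/s.
Δv₁ = |v_t − v_c| = |27.647 − 21.956| = 5.691 km/s.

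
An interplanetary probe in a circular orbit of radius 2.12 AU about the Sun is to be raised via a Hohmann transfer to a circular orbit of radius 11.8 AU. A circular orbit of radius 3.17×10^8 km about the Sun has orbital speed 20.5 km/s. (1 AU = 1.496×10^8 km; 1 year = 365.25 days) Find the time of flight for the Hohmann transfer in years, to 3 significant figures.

t = 9.16 years

From the circular-orbit relation v² = μ/r at r = 3.17×10^8 km: μ = v²r = (20.5)² × 3.17×10^8 = 1.33219×10^11 km³/s².
In km: r₁ = 2.12 × 1.496×10^8 = 3.17152×10^8 km; r₂ = 11.8 × 1.496×10^8 = 1.76528×10^9 km.
Semi-major axis of the transfer orbit: a_t = (3.17152×10^8 + 1.76528×10^9)/2 = 1.041216×10^9 km.
By Kepler's third law the transfer-orbit period is T = 2π√(a_t³/μ), so t = T/2 = 2.892×10^8 s.
Converting: 2.892×10^8 s ÷ 3.15576×10^7 s/year (365.25 × 86400) = 9.16 years.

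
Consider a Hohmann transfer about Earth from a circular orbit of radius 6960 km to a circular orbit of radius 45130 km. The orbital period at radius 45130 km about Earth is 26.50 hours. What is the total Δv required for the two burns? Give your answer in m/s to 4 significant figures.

Δv = 3830 m/s

From Kepler's third law T² = 4π²r³/μ at r = 45130 km, T = 26.50 hours = 26.50 × 3600 s = 95400 s: μ = 4π²r³/T² = 3.98712×10^5 km³/s².
Semi-major axis of the transfer orbit: a_t = (6960 + 45130)/2 = 26045 km.
At r₁ the circular-orbit speed is v₁ = √(μ/r₁) = 7.569 km/s.
On the transfer ellipse at r₁, vis-viva gives v_p = √[μ(2/r₁ − 1/a_t)] = 9.963 km/s.
First burn Δv₁ = |v_p − v₁| = 2.394 km/s.
At r₂, v₂ = √(μ/r₂) = 2.9723 km/s.
Transfer-orbit speed at r₂: v_a = √[μ(2/r₂ − 1/a_t)] = 1.5365 km/s.
Second burn Δv₂ = |v₂ − v_a| = 1.436 km/s.
Total Δv = Δv₁ + Δv₂ = 3.830 km/s.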